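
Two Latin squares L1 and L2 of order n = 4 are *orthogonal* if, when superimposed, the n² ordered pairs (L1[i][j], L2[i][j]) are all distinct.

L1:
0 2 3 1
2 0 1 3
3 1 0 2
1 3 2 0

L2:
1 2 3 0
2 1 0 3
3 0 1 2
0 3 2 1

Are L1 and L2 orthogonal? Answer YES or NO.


Form the n² = 16 superimposed pairs (L1[i][j], L2[i][j]), row by row (rows and columns indexed from 0):
row 0: (0,1) (2,2) (3,3) (1,0)
row 1: (2,2) (0,1) (1,0) (3,3)
row 2: (3,3) (1,0) (0,1) (2,2)
row 3: (1,0) (3,3) (2,2) (0,1)
Orthogonality requires all 16 pairs distinct.
But the pair (2,2) repeats: cell (0,1) has L1 = 2, L2 = 2, and cell (1,0) has L1 = 2, L2 = 2.
A repeated pair means some other pair never occurs (only 4 distinct pairs out of 16), so the squares are not orthogonal.
Conclusion: NO.

NO


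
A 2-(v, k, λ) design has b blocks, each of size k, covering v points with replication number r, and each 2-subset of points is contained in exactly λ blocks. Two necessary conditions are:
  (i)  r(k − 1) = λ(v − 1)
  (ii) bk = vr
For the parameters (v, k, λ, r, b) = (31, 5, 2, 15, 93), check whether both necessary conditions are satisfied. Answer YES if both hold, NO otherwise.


Condition (i): r(k − 1) = 15·4 = 60; λ(v − 1) = 2·30 = 60. Match? YES.
Condition (ii): bk = 93·5 = 465; vr = 31·15 = 465. Match? YES.
Both conditions hold? YES.

YES


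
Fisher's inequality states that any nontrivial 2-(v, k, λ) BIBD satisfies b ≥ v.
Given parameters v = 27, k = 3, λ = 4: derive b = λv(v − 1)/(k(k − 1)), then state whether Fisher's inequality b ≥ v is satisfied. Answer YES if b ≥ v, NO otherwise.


r = λ(v − 1)/(k − 1) = 4·26/2 = 52.
b = vr/k = 27·52/3 = 468.
Fisher's inequality: b ≥ v ⇔ 468 ≥ 27? YES.

YES


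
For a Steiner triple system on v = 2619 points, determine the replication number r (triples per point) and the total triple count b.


An STS(v) is a 2-(v, 3, 1) BIBD: block size k = 3, λ = 1.
Replication: r(k − 1) = λ(v − 1) ⇒ r·2 = 2619 − 1 = 2618 ⇒ r = 1309.
Block count: bk = vr ⇒ b·3 = 2619·1309 = 3428271 ⇒ b = 1142757.
(Check via b = v(v − 1)/6 = 2619·2618/6 = 6856542/6 = 1142757.)

r = 1309, b = 1142757.


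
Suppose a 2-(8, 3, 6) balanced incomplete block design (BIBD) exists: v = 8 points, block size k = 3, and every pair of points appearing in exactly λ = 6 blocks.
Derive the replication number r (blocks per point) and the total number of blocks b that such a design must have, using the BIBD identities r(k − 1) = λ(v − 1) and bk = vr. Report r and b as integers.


Any 2-(v, k, λ) BIBD satisfies two necessary conditions:
  (i)  Each point sits in r blocks, and counting incidences through any fixed point gives r(k − 1) = λ(v − 1), so r = λ(v − 1)/(k − 1).
  (ii) Total incidences bk = vr, so b = vr/k.
Step 1: r = λ(v − 1)/(k − 1) = 6·(8 − 1)/(3 − 1) = 6·7/2 = 42/2 = 21.
Step 2: b = vr/k = 8·21/3 = 168/3 = 56.
Check integrality: r = 21 ∈ Z ✓, b = 56 ∈ Z ✓.
(These identities are necessary conditions: they determine r and b for any design with these parameters, but do not by themselves prove that one exists.)

r = 21, b = 56.


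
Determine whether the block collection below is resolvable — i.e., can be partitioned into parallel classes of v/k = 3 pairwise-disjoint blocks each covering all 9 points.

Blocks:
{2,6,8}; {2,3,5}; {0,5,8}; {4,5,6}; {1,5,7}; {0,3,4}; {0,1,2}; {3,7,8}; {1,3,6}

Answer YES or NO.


v = 9, block size k = 3, number of blocks = 9.
For resolvability, blocks must partition into parallel classes of size v/k = 3.
Total blocks must therefore be a multiple of 3: 9 = 3·3 + 0 ⇒ divisible ✓.
Consider block {2,3,5}. It intersects every other block in the collection, so no parallel class of size 3 can contain it.
Since every block must belong to some parallel class in a resolution, the collection cannot be partitioned into parallel classes.
Resolvable? NO.

NO


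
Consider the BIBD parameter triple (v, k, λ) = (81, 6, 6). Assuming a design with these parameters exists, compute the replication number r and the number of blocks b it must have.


Any 2-(v, k, λ) BIBD satisfies two necessary conditions:
  (i)  Each point sits in r blocks, and counting incidences through any fixed point gives r(k − 1) = λ(v − 1), so r = λ(v − 1)/(k − 1).
  (ii) Total incidences bk = vr, so b = vr/k.
Step 1: r = λ(v − 1)/(k − 1) = 6·(81 − 1)/(6 − 1) = 6·80/5 = 480/5 = 96.
Step 2: b = vr/k = 81·96/6 = 7776/6 = 1296.
Check integrality: r = 96 ∈ Z ✓, b = 1296 ∈ Z ✓.
(These identities are necessary conditions: they determine r and b for any design with these parameters, but do not by themselves prove that one exists.)

r = 96, b = 1296.


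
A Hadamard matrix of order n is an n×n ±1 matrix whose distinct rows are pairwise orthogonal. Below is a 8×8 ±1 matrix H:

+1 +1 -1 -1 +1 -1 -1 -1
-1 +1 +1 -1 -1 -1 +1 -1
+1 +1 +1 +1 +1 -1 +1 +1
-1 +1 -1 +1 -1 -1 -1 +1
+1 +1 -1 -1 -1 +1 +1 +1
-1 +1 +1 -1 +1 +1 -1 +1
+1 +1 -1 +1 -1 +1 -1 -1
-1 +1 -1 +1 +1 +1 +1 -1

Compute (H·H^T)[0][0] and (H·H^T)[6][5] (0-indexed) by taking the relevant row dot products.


Row 0 of H: [1, 1, -1, -1, 1, -1, -1, -1].
Row 5 of H: [-1, 1, 1, -1, 1, 1, -1, 1].
Row 6 of H: [1, 1, -1, 1, -1, 1, -1, -1].
(H·H^T)[0][0] = Σ_j H[0][j]·H[0][j] = (1)² + (1)² + (-1)² + (-1)² + (1)² + (-1)² + (-1)² + (-1)² = 1 + 1 + 1 + 1 + 1 + 1 + 1 + 1 = 8.
(H·H^T)[6][5] = Σ_j H[6][j]·H[5][j] = (1)·(-1) + (1)·(1) + (-1)·(1) + (1)·(-1) + (-1)·(1) + (1)·(1) + (-1)·(-1) + (-1)·(1) = -1 + 1 + -1 + -1 + -1 + 1 + 1 + -1 = -2.
Rows 6 and 5 are not orthogonal (dot product = -2 ≠ 0), so H is not a Hadamard matrix.

(0,0) entry = 8; (6,5) entry = -2.


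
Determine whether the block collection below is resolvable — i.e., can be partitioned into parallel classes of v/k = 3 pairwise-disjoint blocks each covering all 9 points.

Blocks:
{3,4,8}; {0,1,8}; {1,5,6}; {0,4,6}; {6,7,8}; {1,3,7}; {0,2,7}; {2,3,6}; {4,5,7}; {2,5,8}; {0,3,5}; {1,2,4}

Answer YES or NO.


v = 9, block size k = 3, number of blocks = 12.
For resolvability, blocks must partition into parallel classes of size v/k = 3.
Total blocks must therefore be a multiple of 3: 12 = 3·4 + 0 ⇒ divisible ✓.
Greedy packing gives 4 candidate class(es). Each should be a full parallel class (size 3, covers all 9 points).
  Class 1 (3 blocks): {3,4,8}; {1,5,6}; {0,2,7}. Points covered: [0, 1, 2, 3, 4, 5, 6, 7, 8].
  Class 2 (3 blocks): {0,1,8}; {2,3,6}; {4,5,7}. Points covered: [0, 1, 2, 3, 4, 5, 6, 7, 8].
  Class 3 (3 blocks): {0,4,6}; {1,3,7}; {2,5,8}. Points covered: [0, 1, 2, 3, 4, 5, 6, 7, 8].
  Class 4 (3 blocks): {6,7,8}; {0,3,5}; {1,2,4}. Points covered: [0, 1, 2, 3, 4, 5, 6, 7, 8].
All classes full (size 3)? YES. All classes cover every point? YES.
Resolvable? YES.

YES


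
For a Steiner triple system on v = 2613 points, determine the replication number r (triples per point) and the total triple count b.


An STS(v) is a 2-(v, 3, 1) BIBD: block size k = 3, λ = 1.
Replication: r(k − 1) = λ(v − 1) ⇒ r·2 = 2613 − 1 = 2612 ⇒ r = 1306.
Block count: bk = vr ⇒ b·3 = 2613·1306 = 3412578 ⇒ b = 1137526.
(Check via b = v(v − 1)/6 = 2613·2612/6 = 6825156/6 = 1137526.)

r = 1306, b = 1137526.


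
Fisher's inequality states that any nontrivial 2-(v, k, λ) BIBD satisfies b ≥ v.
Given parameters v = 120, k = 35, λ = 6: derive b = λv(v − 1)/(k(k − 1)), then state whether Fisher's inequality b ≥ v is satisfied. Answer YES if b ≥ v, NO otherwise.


r = λ(v − 1)/(k − 1) = 6·119/34 = 21.
b = vr/k = 120·21/35 = 72.
Fisher's inequality: b ≥ v ⇔ 72 ≥ 120? NO.

NO


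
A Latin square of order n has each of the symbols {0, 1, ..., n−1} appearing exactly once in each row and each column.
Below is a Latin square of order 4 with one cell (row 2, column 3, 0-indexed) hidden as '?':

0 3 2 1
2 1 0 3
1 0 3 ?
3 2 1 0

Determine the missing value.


Row 2 contains symbols [0, 1, 3] — missing [2].
Column 3 contains symbols [0, 1, 3] — missing [2].
The missing symbol must appear in both missing sets; intersection = [2].
Therefore the hidden value is 2.

Missing value = 2.


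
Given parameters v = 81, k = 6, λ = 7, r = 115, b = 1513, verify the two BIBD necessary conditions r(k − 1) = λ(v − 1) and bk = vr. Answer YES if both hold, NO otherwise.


Condition (i): r(k − 1) = 115·5 = 575; λ(v − 1) = 7·80 = 560. Match? NO.
Condition (ii): bk = 1513·6 = 9078; vr = 81·115 = 9315. Match? NO.
Both conditions hold? NO.

NO


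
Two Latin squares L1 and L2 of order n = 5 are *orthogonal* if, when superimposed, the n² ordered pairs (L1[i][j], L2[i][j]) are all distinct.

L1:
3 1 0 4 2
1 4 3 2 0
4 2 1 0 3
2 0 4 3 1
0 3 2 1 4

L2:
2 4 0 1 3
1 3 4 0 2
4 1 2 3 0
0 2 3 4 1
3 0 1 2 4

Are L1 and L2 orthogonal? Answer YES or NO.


Form the n² = 25 superimposed pairs (L1[i][j], L2[i][j]), row by row (rows and columns indexed from 0):
row 0: (3,2) (1,4) (0,0) (4,1) (2,3)
row 1: (1,1) (4,3) (3,4) (2,0) (0,2)
row 2: (4,4) (2,1) (1,2) (0,3) (3,0)
row 3: (2,0) (0,2) (4,3) (3,4) (1,1)
row 4: (0,3) (3,0) (2,1) (1,2) (4,4)
Orthogonality requires all 25 pairs distinct.
But the pair (2,0) repeats: cell (1,3) has L1 = 2, L2 = 0, and cell (3,0) has L1 = 2, L2 = 0.
A repeated pair means some other pair never occurs (only 15 distinct pairs out of 25), so the squares are not orthogonal.
Conclusion: NO.

NO


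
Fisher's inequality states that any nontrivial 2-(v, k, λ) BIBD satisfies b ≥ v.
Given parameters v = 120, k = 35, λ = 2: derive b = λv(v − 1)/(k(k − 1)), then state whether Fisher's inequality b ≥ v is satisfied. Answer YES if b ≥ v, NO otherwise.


r = λ(v − 1)/(k − 1) = 2·119/34 = 7.
b = vr/k = 120·7/35 = 24.
Fisher's inequality: b ≥ v ⇔ 24 ≥ 120? NO.

NO


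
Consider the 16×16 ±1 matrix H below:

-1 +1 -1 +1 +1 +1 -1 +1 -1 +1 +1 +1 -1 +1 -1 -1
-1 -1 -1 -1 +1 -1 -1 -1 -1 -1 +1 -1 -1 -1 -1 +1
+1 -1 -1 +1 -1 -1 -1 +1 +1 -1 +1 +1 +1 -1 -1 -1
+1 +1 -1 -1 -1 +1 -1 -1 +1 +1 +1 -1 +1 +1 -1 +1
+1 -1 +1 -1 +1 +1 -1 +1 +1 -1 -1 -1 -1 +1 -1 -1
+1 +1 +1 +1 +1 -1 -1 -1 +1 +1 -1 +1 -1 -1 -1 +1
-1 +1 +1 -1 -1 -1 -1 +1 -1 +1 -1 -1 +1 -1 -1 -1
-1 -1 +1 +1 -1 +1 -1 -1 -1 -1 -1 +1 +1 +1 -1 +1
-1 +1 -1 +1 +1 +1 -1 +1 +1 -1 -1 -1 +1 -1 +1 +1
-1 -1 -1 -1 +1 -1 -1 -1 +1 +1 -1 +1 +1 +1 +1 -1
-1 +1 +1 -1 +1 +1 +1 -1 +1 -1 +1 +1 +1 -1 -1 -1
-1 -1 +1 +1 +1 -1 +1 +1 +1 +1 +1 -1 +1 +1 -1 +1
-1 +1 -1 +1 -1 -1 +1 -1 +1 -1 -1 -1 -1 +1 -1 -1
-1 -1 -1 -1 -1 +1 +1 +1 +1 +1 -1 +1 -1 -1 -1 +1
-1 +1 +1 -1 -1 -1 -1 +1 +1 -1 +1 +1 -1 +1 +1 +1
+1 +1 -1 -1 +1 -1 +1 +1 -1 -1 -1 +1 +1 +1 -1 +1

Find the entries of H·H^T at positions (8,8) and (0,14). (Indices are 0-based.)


Row 0 of H: [-1, 1, -1, 1, 1, 1, -1, 1, -1, 1, 1, 1, -1, 1, -1, -1].
Row 8 of H: [-1, 1, -1, 1, 1, 1, -1, 1, 1, -1, -1, -1, 1, -1, 1, 1].
Row 14 of H: [-1, 1, 1, -1, -1, -1, -1, 1, 1, -1, 1, 1, -1, 1, 1, 1].
(H·H^T)[8][8] = Σ_j H[8][j]·H[8][j] = (-1)² + (1)² + (-1)² + (1)² + (1)² + (1)² + (-1)² + (1)² + (1)² + (-1)² + (-1)² + (-1)² + (1)² + (-1)² + (1)² + (1)² = 1 + 1 + 1 + 1 + 1 + 1 + 1 + 1 + 1 + 1 + 1 + 1 + 1 + 1 + 1 + 1 = 16.
(H·H^T)[0][14] = Σ_j H[0][j]·H[14][j] = (-1)·(-1) + (1)·(1) + (-1)·(1) + (1)·(-1) + (1)·(-1) + (1)·(-1) + (-1)·(-1) + (1)·(1) + (-1)·(1) + (1)·(-1) + (1)·(1) + (1)·(1) + (-1)·(-1) + (1)·(1) + (-1)·(1) + (-1)·(1) = 1 + 1 + -1 + -1 + -1 + -1 + 1 + 1 + -1 + -1 + 1 + 1 + 1 + 1 + -1 + -1 = 0.
So rows 0 and 14 are orthogonal; the diagonal entry equals n = 16.

(8,8) entry = 16; (0,14) entry = 0.


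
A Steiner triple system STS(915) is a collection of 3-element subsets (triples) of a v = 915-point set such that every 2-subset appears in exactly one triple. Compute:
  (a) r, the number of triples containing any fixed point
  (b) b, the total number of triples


An STS(v) is a 2-(v, 3, 1) BIBD: block size k = 3, λ = 1.
Replication: r(k − 1) = λ(v − 1) ⇒ r·2 = 915 − 1 = 914 ⇒ r = 457.
Block count: bk = vr ⇒ b·3 = 915·457 = 418155 ⇒ b = 139385.

r = 457, b = 139385.


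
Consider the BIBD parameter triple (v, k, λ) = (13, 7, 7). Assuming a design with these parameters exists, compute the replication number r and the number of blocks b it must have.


Any 2-(v, k, λ) BIBD satisfies two necessary conditions:
  (i)  Each point sits in r blocks, and counting incidences through any fixed point gives r(k − 1) = λ(v − 1), so r = λ(v − 1)/(k − 1).
  (ii) Total incidences bk = vr, so b = vr/k.
Step 1: r = λ(v − 1)/(k − 1) = 7·(13 − 1)/(7 − 1) = 7·12/6 = 84/6 = 14.
Step 2: b = vr/k = 13·14/7 = 182/7 = 26.
Check integrality: r = 14 ∈ Z ✓, b = 26 ∈ Z ✓.
(These identities are necessary conditions: they determine r and b for any design with these parameters, but do not by themselves prove that one exists.)

r = 14, b = 26.


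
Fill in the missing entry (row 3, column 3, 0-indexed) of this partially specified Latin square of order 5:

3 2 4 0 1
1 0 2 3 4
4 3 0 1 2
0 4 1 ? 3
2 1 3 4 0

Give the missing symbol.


Row 3 contains symbols [0, 1, 3, 4] — missing [2].
Column 3 contains symbols [0, 1, 3, 4] — missing [2].
The missing symbol must appear in both missing sets; intersection = [2].
Therefore the hidden value is 2.

Missing value = 2.


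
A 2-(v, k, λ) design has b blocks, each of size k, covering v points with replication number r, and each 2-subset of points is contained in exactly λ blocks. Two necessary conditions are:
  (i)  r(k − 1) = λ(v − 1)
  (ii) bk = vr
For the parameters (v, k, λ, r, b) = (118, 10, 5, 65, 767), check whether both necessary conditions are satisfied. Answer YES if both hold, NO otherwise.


Condition (i): r(k − 1) = 65·9 = 585; λ(v − 1) = 5·117 = 585. Match? YES.
Condition (ii): bk = 767·10 = 7670; vr = 118·65 = 7670. Match? YES.
Both conditions hold? YES.

YES


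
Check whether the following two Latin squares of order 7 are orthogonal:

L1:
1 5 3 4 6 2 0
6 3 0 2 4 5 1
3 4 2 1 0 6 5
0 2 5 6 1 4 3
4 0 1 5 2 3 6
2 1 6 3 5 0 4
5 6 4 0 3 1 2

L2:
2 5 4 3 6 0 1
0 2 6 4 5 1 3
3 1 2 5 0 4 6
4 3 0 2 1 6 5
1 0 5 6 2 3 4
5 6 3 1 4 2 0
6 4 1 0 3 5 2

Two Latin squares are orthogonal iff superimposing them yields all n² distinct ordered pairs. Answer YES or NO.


Form the n² = 49 superimposed pairs (L1[i][j], L2[i][j]), row by row (rows and columns indexed from 0):
row 0: (1,2) (5,5) (3,4) (4,3) (6,6) (2,0) (0,1)
row 1: (6,0) (3,2) (0,6) (2,4) (4,5) (5,1) (1,3)
row 2: (3,3) (4,1) (2,2) (1,5) (0,0) (6,4) (5,6)
row 3: (0,4) (2,3) (5,0) (6,2) (1,1) (4,6) (3,5)
row 4: (4,1) (0,0) (1,5) (5,6) (2,2) (3,3) (6,4)
row 5: (2,5) (1,6) (6,3) (3,1) (5,4) (0,2) (4,0)
row 6: (5,6) (6,4) (4,1) (0,0) (3,3) (1,5) (2,2)
Orthogonality requires all 49 pairs distinct.
But the pair (4,1) repeats: cell (2,1) has L1 = 4, L2 = 1, and cell (4,0) has L1 = 4, L2 = 1.
A repeated pair means some other pair never occurs (only 35 distinct pairs out of 49), so the squares are not orthogonal.
Conclusion: NO.

NO


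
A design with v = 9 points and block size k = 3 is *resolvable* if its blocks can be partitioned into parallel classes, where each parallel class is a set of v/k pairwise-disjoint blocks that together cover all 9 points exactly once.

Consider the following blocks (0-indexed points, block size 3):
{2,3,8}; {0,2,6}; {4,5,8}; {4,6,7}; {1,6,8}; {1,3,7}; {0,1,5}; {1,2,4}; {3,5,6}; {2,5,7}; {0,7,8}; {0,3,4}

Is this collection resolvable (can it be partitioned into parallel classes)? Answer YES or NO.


v = 9, block size k = 3, number of blocks = 12.
For resolvability, blocks must partition into parallel classes of size v/k = 3.
Total blocks must therefore be a multiple of 3: 12 = 3·4 + 0 ⇒ divisible ✓.
Greedy packing gives 4 candidate class(es). Each should be a full parallel class (size 3, covers all 9 points).
  Class 1 (3 blocks): {2,3,8}; {4,6,7}; {0,1,5}. Points covered: [0, 1, 2, 3, 4, 5, 6, 7, 8].
  Class 2 (3 blocks): {0,2,6}; {4,5,8}; {1,3,7}. Points covered: [0, 1, 2, 3, 4, 5, 6, 7, 8].
  Class 3 (3 blocks): {1,6,8}; {2,5,7}; {0,3,4}. Points covered: [0, 1, 2, 3, 4, 5, 6, 7, 8].
  Class 4 (3 blocks): {1,2,4}; {3,5,6}; {0,7,8}. Points covered: [0, 1, 2, 3, 4, 5, 6, 7, 8].
All classes full (size 3)? YES. All classes cover every point? YES.
Resolvable? YES.

YES


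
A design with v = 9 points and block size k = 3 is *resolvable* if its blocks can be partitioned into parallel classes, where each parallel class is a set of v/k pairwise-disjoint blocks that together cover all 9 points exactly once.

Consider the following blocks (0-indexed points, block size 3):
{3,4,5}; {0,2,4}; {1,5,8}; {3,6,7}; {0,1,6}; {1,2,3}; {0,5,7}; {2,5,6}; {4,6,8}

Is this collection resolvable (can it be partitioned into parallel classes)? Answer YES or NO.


v = 9, block size k = 3, number of blocks = 9.
For resolvability, blocks must partition into parallel classes of size v/k = 3.
Total blocks must therefore be a multiple of 3: 9 = 3·3 + 0 ⇒ divisible ✓.
Consider block {3,4,5}. The only other block(s) in the collection disjoint from it are {0,1,6} — just 1 block(s). Any parallel class containing {3,4,5} would need 2 other blocks each disjoint from it, so no parallel class of size 3 can contain {3,4,5}.
Since every block must belong to some parallel class in a resolution, the collection cannot be partitioned into parallel classes.
Resolvable? NO.

NO


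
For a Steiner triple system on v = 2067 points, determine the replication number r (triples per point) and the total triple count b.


An STS(v) is a 2-(v, 3, 1) BIBD: block size k = 3, λ = 1.
Replication: r(k − 1) = λ(v − 1) ⇒ r·2 = 2067 − 1 = 2066 ⇒ r = 1033.
Block count: b = v(v − 1)/6 = 2067·2066/6 = 4270422/6 = 711737.

r = 1033, b = 711737.


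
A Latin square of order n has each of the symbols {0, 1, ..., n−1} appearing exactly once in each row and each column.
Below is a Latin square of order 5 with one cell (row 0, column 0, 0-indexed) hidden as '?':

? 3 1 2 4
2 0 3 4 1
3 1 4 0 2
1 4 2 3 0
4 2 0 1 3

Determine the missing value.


Row 0 contains symbols [1, 2, 3, 4] — missing [0].
Column 0 contains symbols [1, 2, 3, 4] — missing [0].
The missing symbol must appear in both missing sets; intersection = [0].
Therefore the hidden value is 0.

Missing value = 0.


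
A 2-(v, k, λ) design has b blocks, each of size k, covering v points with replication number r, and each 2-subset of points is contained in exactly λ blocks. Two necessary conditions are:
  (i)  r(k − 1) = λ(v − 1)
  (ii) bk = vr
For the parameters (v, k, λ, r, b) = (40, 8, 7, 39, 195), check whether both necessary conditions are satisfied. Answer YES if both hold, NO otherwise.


Condition (i): r(k − 1) = 39·7 = 273; λ(v − 1) = 7·39 = 273. Match? YES.
Condition (ii): bk = 195·8 = 1560; vr = 40·39 = 1560. Match? YES.
Both conditions hold? YES.

YES


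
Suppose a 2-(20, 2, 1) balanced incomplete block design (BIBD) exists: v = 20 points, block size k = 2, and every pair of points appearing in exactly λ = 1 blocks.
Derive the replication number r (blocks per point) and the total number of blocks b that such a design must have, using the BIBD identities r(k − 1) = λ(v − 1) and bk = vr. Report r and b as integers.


Any 2-(v, k, λ) BIBD satisfies two necessary conditions:
  (i)  Each point sits in r blocks, and counting incidences through any fixed point gives r(k − 1) = λ(v − 1), so r = λ(v − 1)/(k − 1).
  (ii) Total incidences bk = vr, so b = vr/k.
Step 1: r = λ(v − 1)/(k − 1) = 1·(20 − 1)/(2 − 1) = 1·19/1 = 19/1 = 19.
Step 2: b = vr/k = 20·19/2 = 380/2 = 190.
Check integrality: r = 19 ∈ Z ✓, b = 190 ∈ Z ✓.
(These identities are necessary conditions: they determine r and b for any design with these parameters, but do not by themselves prove that one exists.)

r = 19, b = 190.


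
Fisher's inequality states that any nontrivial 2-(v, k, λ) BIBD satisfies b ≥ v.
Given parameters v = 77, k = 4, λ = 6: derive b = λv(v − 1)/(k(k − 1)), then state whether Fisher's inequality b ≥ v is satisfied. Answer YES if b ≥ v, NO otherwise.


r = λ(v − 1)/(k − 1) = 6·76/3 = 152.
b = vr/k = 77·152/4 = 2926.
Fisher's inequality: b ≥ v ⇔ 2926 ≥ 77? YES.

YES


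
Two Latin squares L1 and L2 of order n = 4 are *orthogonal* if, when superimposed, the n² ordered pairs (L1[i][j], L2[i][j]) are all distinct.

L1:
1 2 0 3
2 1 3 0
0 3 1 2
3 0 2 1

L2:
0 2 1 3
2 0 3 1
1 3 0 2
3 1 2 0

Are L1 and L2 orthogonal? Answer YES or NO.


Form the n² = 16 superimposed pairs (L1[i][j], L2[i][j]), row by row (rows and columns indexed from 0):
row 0: (1,0) (2,2) (0,1) (3,3)
row 1: (2,2) (1,0) (3,3) (0,1)
row 2: (0,1) (3,3) (1,0) (2,2)
row 3: (3,3) (0,1) (2,2) (1,0)
Orthogonality requires all 16 pairs distinct.
But the pair (2,2) repeats: cell (0,1) has L1 = 2, L2 = 2, and cell (1,0) has L1 = 2, L2 = 2.
A repeated pair means some other pair never occurs (only 4 distinct pairs out of 16), so the squares are not orthogonal.
Conclusion: NO.

NO


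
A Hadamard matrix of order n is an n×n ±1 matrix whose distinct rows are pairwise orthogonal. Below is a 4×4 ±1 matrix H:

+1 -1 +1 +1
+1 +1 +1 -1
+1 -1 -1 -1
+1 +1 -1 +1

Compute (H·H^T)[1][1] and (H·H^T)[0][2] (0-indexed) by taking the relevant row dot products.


Row 0 of H: [1, -1, 1, 1].
Row 1 of H: [1, 1, 1, -1].
Row 2 of H: [1, -1, -1, -1].
(H·H^T)[1][1] = Σ_j H[1][j]·H[1][j] = (1)² + (1)² + (1)² + (-1)² = 1 + 1 + 1 + 1 = 4.
(H·H^T)[0][2] = Σ_j H[0][j]·H[2][j] = (1)·(1) + (-1)·(-1) + (1)·(-1) + (1)·(-1) = 1 + 1 + -1 + -1 = 0.
So rows 0 and 2 are orthogonal; the diagonal entry equals n = 4.

(1,1) entry = 4; (0,2) entry = 0.


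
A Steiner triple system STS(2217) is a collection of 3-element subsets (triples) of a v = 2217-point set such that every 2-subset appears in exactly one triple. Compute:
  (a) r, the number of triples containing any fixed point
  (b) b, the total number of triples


An STS(v) is a 2-(v, 3, 1) BIBD: block size k = 3, λ = 1.
Replication: r(k − 1) = λ(v − 1) ⇒ r·2 = 2217 − 1 = 2216 ⇒ r = 1108.
Block count: bk = vr ⇒ b·3 = 2217·1108 = 2456436 ⇒ b = 818812.

r = 1108, b = 818812.


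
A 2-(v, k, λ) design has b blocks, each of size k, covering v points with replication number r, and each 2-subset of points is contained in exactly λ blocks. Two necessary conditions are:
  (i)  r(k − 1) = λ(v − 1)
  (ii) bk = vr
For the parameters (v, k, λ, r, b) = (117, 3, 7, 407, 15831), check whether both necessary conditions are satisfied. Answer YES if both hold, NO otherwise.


Condition (i): r(k − 1) = 407·2 = 814; λ(v − 1) = 7·116 = 812. Match? NO.
Condition (ii): bk = 15831·3 = 47493; vr = 117·407 = 47619. Match? NO.
Both conditions hold? NO.

NO


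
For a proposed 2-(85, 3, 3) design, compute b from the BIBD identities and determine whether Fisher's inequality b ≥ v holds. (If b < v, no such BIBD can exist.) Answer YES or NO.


b = λv(v − 1)/(k(k − 1)) = 3·85·84/(3·2) = 21420/6 = 3570.
Compare with v = 85: b ≥ v, so Fisher's inequality holds.

YES


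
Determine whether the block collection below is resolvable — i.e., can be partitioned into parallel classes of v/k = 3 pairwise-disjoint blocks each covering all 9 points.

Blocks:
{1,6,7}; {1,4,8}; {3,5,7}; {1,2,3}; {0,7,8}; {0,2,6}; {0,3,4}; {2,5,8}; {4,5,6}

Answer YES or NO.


v = 9, block size k = 3, number of blocks = 9.
For resolvability, blocks must partition into parallel classes of size v/k = 3.
Total blocks must therefore be a multiple of 3: 9 = 3·3 + 0 ⇒ divisible ✓.
Greedy packing gives 3 candidate class(es). Each should be a full parallel class (size 3, covers all 9 points).
  Class 1 (3 blocks): {1,6,7}; {0,3,4}; {2,5,8}. Points covered: [0, 1, 2, 3, 4, 5, 6, 7, 8].
  Class 2 (3 blocks): {1,4,8}; {3,5,7}; {0,2,6}. Points covered: [0, 1, 2, 3, 4, 5, 6, 7, 8].
  Class 3 (3 blocks): {1,2,3}; {0,7,8}; {4,5,6}. Points covered: [0, 1, 2, 3, 4, 5, 6, 7, 8].
All classes full (size 3)? YES. All classes cover every point? YES.
Resolvable? YES.

YES


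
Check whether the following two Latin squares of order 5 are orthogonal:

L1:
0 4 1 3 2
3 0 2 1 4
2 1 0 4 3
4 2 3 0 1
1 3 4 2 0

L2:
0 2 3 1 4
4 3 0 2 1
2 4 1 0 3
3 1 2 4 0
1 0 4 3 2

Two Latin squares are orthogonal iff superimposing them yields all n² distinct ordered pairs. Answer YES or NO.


Form the n² = 25 superimposed pairs (L1[i][j], L2[i][j]), row by row (rows and columns indexed from 0):
row 0: (0,0) (4,2) (1,3) (3,1) (2,4)
row 1: (3,4) (0,3) (2,0) (1,2) (4,1)
row 2: (2,2) (1,4) (0,1) (4,0) (3,3)
row 3: (4,3) (2,1) (3,2) (0,4) (1,0)
row 4: (1,1) (3,0) (4,4) (2,3) (0,2)
Orthogonality requires all 25 pairs distinct.
Check by first coordinate: for each symbol s of L1, list the L2 entries in the n cells where L1 = s; they must all differ.
  L1 = 0: L2 entries (in reading order) 0, 3, 1, 4, 2 — all 5 distinct ✓
  L1 = 1: L2 entries (in reading order) 3, 2, 4, 0, 1 — all 5 distinct ✓
  L1 = 2: L2 entries (in reading order) 4, 0, 2, 1, 3 — all 5 distinct ✓
  L1 = 3: L2 entries (in reading order) 1, 4, 3, 2, 0 — all 5 distinct ✓
  L1 = 4: L2 entries (in reading order) 2, 1, 0, 3, 4 — all 5 distinct ✓
Every symbol of L1 meets every symbol of L2 exactly once, so all 25 pairs are distinct (25 of 25).
Conclusion: YES.

YES


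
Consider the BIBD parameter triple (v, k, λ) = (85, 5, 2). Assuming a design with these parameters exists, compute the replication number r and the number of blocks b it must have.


Any 2-(v, k, λ) BIBD satisfies two necessary conditions:
  (i)  Each point sits in r blocks, and counting incidences through any fixed point gives r(k − 1) = λ(v − 1), so r = λ(v − 1)/(k − 1).
  (ii) Total incidences bk = vr, so b = vr/k.
Step 1: r = λ(v − 1)/(k − 1) = 2·(85 − 1)/(5 − 1) = 2·84/4 = 168/4 = 42.
Step 2: b = vr/k = 85·42/5 = 3570/5 = 714.
Check integrality: r = 42 ∈ Z ✓, b = 714 ∈ Z ✓.
(These identities are necessary conditions: they determine r and b for any design with these parameters, but do not by themselves prove that one exists.)

r = 42, b = 714.


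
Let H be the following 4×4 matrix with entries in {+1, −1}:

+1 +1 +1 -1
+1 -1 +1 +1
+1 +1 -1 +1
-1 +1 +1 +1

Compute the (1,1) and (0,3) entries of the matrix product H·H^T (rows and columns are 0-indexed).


Row 0 of H: [1, 1, 1, -1].
Row 1 of H: [1, -1, 1, 1].
Row 3 of H: [-1, 1, 1, 1].
(H·H^T)[1][1] = Σ_j H[1][j]·H[1][j] = (1)² + (-1)² + (1)² + (1)² = 1 + 1 + 1 + 1 = 4.
(H·H^T)[0][3] = Σ_j H[0][j]·H[3][j] = (1)·(-1) + (1)·(1) + (1)·(1) + (-1)·(1) = -1 + 1 + 1 + -1 = 0.
So rows 0 and 3 are orthogonal; the diagonal entry equals n = 4.

(1,1) entry = 4; (0,3) entry = 0.


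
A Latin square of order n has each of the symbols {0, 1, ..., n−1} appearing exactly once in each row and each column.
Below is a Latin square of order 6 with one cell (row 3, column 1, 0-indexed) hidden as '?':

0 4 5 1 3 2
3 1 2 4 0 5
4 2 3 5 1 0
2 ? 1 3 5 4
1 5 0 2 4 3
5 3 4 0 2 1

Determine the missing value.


Row 3 contains symbols [1, 2, 3, 4, 5] — missing [0].
Column 1 contains symbols [1, 2, 3, 4, 5] — missing [0].
The missing symbol must appear in both missing sets; intersection = [0].
Therefore the hidden value is 0.

Missing value = 0.


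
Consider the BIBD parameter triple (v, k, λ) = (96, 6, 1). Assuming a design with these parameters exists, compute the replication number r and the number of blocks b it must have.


Any 2-(v, k, λ) BIBD satisfies two necessary conditions:
  (i)  Each point sits in r blocks, and counting incidences through any fixed point gives r(k − 1) = λ(v − 1), so r = λ(v − 1)/(k − 1).
  (ii) Total incidences bk = vr, so b = vr/k.
Step 1: r = λ(v − 1)/(k − 1) = 1·(96 − 1)/(6 − 1) = 1·95/5 = 95/5 = 19.
Step 2: b = vr/k = 96·19/6 = 1824/6 = 304.
Check integrality: r = 19 ∈ Z ✓, b = 304 ∈ Z ✓.
(These identities are necessary conditions: they determine r and b for any design with these parameters, but do not by themselves prove that one exists.)

r = 19, b = 304.


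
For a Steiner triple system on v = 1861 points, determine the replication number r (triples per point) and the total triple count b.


An STS(v) is a 2-(v, 3, 1) BIBD: block size k = 3, λ = 1.
Replication: r(k − 1) = λ(v − 1) ⇒ r·2 = 1861 − 1 = 1860 ⇒ r = 930.
Block count: bk = vr ⇒ b·3 = 1861·930 = 1730730 ⇒ b = 576910.

r = 930, b = 576910.


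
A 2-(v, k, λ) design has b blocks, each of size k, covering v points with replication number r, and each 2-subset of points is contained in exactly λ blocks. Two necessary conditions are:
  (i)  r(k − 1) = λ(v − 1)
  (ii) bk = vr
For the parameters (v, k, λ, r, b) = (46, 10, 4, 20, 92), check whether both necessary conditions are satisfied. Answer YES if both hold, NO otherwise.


Condition (i): r(k − 1) = 20·9 = 180; λ(v − 1) = 4·45 = 180. Match? YES.
Condition (ii): bk = 92·10 = 920; vr = 46·20 = 920. Match? YES.
Both conditions hold? YES.

YES


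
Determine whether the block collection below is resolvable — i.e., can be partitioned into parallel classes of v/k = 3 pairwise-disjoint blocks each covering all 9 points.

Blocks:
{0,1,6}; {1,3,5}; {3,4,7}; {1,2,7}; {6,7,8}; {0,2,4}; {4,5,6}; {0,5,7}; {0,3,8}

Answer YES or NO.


v = 9, block size k = 3, number of blocks = 9.
For resolvability, blocks must partition into parallel classes of size v/k = 3.
Total blocks must therefore be a multiple of 3: 9 = 3·3 + 0 ⇒ divisible ✓.
Consider block {0,1,6}. The only other block(s) in the collection disjoint from it are {3,4,7} — just 1 block(s). Any parallel class containing {0,1,6} would need 2 other blocks each disjoint from it, so no parallel class of size 3 can contain {0,1,6}.
Since every block must belong to some parallel class in a resolution, the collection cannot be partitioned into parallel classes.
Resolvable? NO.

NO


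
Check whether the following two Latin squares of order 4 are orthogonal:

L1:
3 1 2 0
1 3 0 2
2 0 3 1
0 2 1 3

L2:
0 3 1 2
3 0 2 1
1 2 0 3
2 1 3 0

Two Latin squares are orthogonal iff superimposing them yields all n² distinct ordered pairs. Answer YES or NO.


Form the n² = 16 superimposed pairs (L1[i][j], L2[i][j]), row by row (rows and columns indexed from 0):
row 0: (3,0) (1,3) (2,1) (0,2)
row 1: (1,3) (3,0) (0,2) (2,1)
row 2: (2,1) (0,2) (3,0) (1,3)
row 3: (0,2) (2,1) (1,3) (3,0)
Orthogonality requires all 16 pairs distinct.
But the pair (1,3) repeats: cell (0,1) has L1 = 1, L2 = 3, and cell (1,0) has L1 = 1, L2 = 3.
A repeated pair means some other pair never occurs (only 4 distinct pairs out of 16), so the squares are not orthogonal.
Conclusion: NO.

NO


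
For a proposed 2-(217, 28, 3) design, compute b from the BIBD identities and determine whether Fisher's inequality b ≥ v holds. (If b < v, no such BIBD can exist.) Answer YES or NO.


b = λv(v − 1)/(k(k − 1)) = 3·217·216/(28·27) = 140616/756 = 186.
Compare with v = 217: b < v, so Fisher's inequality fails.

NO


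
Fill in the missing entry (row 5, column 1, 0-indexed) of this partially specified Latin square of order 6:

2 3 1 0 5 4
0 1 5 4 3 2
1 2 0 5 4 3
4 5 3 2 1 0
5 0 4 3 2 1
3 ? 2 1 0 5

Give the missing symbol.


Row 5 contains symbols [0, 1, 2, 3, 5] — missing [4].
Column 1 contains symbols [0, 1, 2, 3, 5] — missing [4].
The missing symbol must appear in both missing sets; intersection = [4].
Therefore the hidden value is 4.

Missing value = 4.


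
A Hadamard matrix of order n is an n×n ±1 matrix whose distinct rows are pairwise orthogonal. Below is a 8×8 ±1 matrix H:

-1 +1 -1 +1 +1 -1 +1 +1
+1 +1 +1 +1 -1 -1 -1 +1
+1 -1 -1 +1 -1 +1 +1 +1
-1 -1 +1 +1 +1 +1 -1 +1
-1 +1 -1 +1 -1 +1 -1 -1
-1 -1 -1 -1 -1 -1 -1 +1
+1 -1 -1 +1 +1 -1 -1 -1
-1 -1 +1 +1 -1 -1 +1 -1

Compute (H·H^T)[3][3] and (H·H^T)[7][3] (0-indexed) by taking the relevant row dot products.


Row 3 of H: [-1, -1, 1, 1, 1, 1, -1, 1].
Row 7 of H: [-1, -1, 1, 1, -1, -1, 1, -1].
(H·H^T)[3][3] = Σ_j H[3][j]·H[3][j] = (-1)² + (-1)² + (1)² + (1)² + (1)² + (1)² + (-1)² + (1)² = 1 + 1 + 1 + 1 + 1 + 1 + 1 + 1 = 8.
(H·H^T)[7][3] = Σ_j H[7][j]·H[3][j] = (-1)·(-1) + (-1)·(-1) + (1)·(1) + (1)·(1) + (-1)·(1) + (-1)·(1) + (1)·(-1) + (-1)·(1) = 1 + 1 + 1 + 1 + -1 + -1 + -1 + -1 = 0.
So rows 7 and 3 are orthogonal; the diagonal entry equals n = 8.

(3,3) entry = 8; (7,3) entry = 0.


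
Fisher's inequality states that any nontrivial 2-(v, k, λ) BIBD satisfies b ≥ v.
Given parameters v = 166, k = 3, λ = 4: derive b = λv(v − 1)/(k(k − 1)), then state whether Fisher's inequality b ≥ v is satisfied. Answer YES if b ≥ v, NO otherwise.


b = λv(v − 1)/(k(k − 1)) = 4·166·165/(3·2) = 109560/6 = 18260.
Compare with v = 166: b ≥ v, so Fisher's inequality holds.

YES


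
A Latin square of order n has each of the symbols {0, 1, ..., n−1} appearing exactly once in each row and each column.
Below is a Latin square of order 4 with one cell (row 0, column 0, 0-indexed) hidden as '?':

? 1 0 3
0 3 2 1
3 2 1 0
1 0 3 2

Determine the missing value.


Row 0 contains symbols [0, 1, 3] — missing [2].
Column 0 contains symbols [0, 1, 3] — missing [2].
The missing symbol must appear in both missing sets; intersection = [2].
Therefore the hidden value is 2.

Missing value = 2.


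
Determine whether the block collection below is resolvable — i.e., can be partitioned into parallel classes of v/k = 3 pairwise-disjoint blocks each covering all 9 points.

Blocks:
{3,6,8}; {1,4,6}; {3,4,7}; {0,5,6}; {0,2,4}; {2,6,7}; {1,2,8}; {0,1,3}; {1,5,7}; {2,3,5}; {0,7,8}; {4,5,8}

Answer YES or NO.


v = 9, block size k = 3, number of blocks = 12.
For resolvability, blocks must partition into parallel classes of size v/k = 3.
Total blocks must therefore be a multiple of 3: 12 = 3·4 + 0 ⇒ divisible ✓.
Greedy packing gives 4 candidate class(es). Each should be a full parallel class (size 3, covers all 9 points).
  Class 1 (3 blocks): {3,6,8}; {0,2,4}; {1,5,7}. Points covered: [0, 1, 2, 3, 4, 5, 6, 7, 8].
  Class 2 (3 blocks): {1,4,6}; {2,3,5}; {0,7,8}. Points covered: [0, 1, 2, 3, 4, 5, 6, 7, 8].
  Class 3 (3 blocks): {3,4,7}; {0,5,6}; {1,2,8}. Points covered: [0, 1, 2, 3, 4, 5, 6, 7, 8].
  Class 4 (3 blocks): {2,6,7}; {0,1,3}; {4,5,8}. Points covered: [0, 1, 2, 3, 4, 5, 6, 7, 8].
All classes full (size 3)? YES. All classes cover every point? YES.
Resolvable? YES.

YES


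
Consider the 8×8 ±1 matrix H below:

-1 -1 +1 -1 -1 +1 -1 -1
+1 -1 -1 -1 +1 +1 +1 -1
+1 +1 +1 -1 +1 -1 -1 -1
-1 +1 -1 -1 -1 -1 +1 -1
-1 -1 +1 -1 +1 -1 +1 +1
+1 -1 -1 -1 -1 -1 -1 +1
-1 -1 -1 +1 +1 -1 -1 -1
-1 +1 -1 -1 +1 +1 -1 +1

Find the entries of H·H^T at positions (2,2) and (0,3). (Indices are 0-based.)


Row 0 of H: [-1, -1, 1, -1, -1, 1, -1, -1].
Row 2 of H: [1, 1, 1, -1, 1, -1, -1, -1].
Row 3 of H: [-1, 1, -1, -1, -1, -1, 1, -1].
(H·H^T)[2][2] = Σ_j H[2][j]·H[2][j] = (1)² + (1)² + (1)² + (-1)² + (1)² + (-1)² + (-1)² + (-1)² = 1 + 1 + 1 + 1 + 1 + 1 + 1 + 1 = 8.
(H·H^T)[0][3] = Σ_j H[0][j]·H[3][j] = (-1)·(-1) + (-1)·(1) + (1)·(-1) + (-1)·(-1) + (-1)·(-1) + (1)·(-1) + (-1)·(1) + (-1)·(-1) = 1 + -1 + -1 + 1 + 1 + -1 + -1 + 1 = 0.
So rows 0 and 3 are orthogonal; the diagonal entry equals n = 8.

(2,2) entry = 8; (0,3) entry = 0.


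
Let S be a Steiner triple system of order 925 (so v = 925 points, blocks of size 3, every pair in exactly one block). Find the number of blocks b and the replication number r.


An STS(v) is a 2-(v, 3, 1) BIBD: block size k = 3, λ = 1.
Replication: r(k − 1) = λ(v − 1) ⇒ r·2 = 925 − 1 = 924 ⇒ r = 462.
Block count: bk = vr ⇒ b·3 = 925·462 = 427350 ⇒ b = 142450.
(Check via b = v(v − 1)/6 = 925·924/6 = 854700/6 = 142450.)

r = 462, b = 142450.


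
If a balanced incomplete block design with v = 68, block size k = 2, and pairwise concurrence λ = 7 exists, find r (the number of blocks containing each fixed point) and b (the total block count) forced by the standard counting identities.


Any 2-(v, k, λ) BIBD satisfies two necessary conditions:
  (i)  Each point sits in r blocks, and counting incidences through any fixed point gives r(k − 1) = λ(v − 1), so r = λ(v − 1)/(k − 1).
  (ii) Total incidences bk = vr, so b = vr/k.
Step 1: r = λ(v − 1)/(k − 1) = 7·(68 − 1)/(2 − 1) = 7·67/1 = 469/1 = 469.
Step 2: b = vr/k = 68·469/2 = 31892/2 = 15946.
Check integrality: r = 469 ∈ Z ✓, b = 15946 ∈ Z ✓.
(These identities are necessary conditions: they determine r and b for any design with these parameters, but do not by themselves prove that one exists.)

r = 469, b = 15946.


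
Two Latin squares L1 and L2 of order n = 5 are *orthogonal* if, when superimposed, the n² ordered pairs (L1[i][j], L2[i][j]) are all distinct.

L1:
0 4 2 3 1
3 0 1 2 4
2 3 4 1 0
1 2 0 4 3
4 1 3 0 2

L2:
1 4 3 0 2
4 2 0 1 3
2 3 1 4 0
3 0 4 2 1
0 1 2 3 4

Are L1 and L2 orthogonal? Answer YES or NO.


Form the n² = 25 superimposed pairs (L1[i][j], L2[i][j]), row by row (rows and columns indexed from 0):
row 0: (0,1) (4,4) (2,3) (3,0) (1,2)
row 1: (3,4) (0,2) (1,0) (2,1) (4,3)
row 2: (2,2) (3,3) (4,1) (1,4) (0,0)
row 3: (1,3) (2,0) (0,4) (4,2) (3,1)
row 4: (4,0) (1,1) (3,2) (0,3) (2,4)
Orthogonality requires all 25 pairs distinct.
Check by first coordinate: for each symbol s of L1, list the L2 entries in the n cells where L1 = s; they must all differ.
  L1 = 0: L2 entries (in reading order) 1, 2, 0, 4, 3 — all 5 distinct ✓
  L1 = 1: L2 entries (in reading order) 2, 0, 4, 3, 1 — all 5 distinct ✓
  L1 = 2: L2 entries (in reading order) 3, 1, 2, 0, 4 — all 5 distinct ✓
  L1 = 3: L2 entries (in reading order) 0, 4, 3, 1, 2 — all 5 distinct ✓
  L1 = 4: L2 entries (in reading order) 4, 3, 1, 2, 0 — all 5 distinct ✓
Every symbol of L1 meets every symbol of L2 exactly once, so all 25 pairs are distinct (25 of 25).
Conclusion: YES.

YES


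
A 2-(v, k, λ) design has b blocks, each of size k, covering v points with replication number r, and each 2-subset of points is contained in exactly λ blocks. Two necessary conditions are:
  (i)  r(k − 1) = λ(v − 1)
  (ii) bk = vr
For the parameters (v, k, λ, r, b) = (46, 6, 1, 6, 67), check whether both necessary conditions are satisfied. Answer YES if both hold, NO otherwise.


Condition (i): r(k − 1) = 6·5 = 30; λ(v − 1) = 1·45 = 45. Match? NO.
Condition (ii): bk = 67·6 = 402; vr = 46·6 = 276. Match? NO.
Both conditions hold? NO.

NO


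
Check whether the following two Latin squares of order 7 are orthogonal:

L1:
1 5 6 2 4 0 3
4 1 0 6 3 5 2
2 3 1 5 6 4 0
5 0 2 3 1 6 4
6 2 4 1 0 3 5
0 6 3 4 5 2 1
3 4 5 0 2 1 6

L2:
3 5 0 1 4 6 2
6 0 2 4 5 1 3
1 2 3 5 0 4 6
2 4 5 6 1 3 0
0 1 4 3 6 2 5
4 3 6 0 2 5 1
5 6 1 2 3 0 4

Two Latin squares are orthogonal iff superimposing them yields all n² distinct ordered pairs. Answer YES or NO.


Form the n² = 49 superimposed pairs (L1[i][j], L2[i][j]), row by row (rows and columns indexed from 0):
row 0: (1,3) (5,5) (6,0) (2,1) (4,4) (0,6) (3,2)
row 1: (4,6) (1,0) (0,2) (6,4) (3,5) (5,1) (2,3)
row 2: (2,1) (3,2) (1,3) (5,5) (6,0) (4,4) (0,6)
row 3: (5,2) (0,4) (2,5) (3,6) (1,1) (6,3) (4,0)
row 4: (6,0) (2,1) (4,4) (1,3) (0,6) (3,2) (5,5)
row 5: (0,4) (6,3) (3,6) (4,0) (5,2) (2,5) (1,1)
row 6: (3,5) (4,6) (5,1) (0,2) (2,3) (1,0) (6,4)
Orthogonality requires all 49 pairs distinct.
But the pair (2,1) repeats: cell (0,3) has L1 = 2, L2 = 1, and cell (2,0) has L1 = 2, L2 = 1.
A repeated pair means some other pair never occurs (only 21 distinct pairs out of 49), so the squares are not orthogonal.
Conclusion: NO.

NO


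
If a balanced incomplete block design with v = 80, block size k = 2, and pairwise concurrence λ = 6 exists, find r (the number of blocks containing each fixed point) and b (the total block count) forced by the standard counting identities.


Any 2-(v, k, λ) BIBD satisfies two necessary conditions:
  (i)  Each point sits in r blocks, and counting incidences through any fixed point gives r(k − 1) = λ(v − 1), so r = λ(v − 1)/(k − 1).
  (ii) Total incidences bk = vr, so b = vr/k.
Step 1: r = λ(v − 1)/(k − 1) = 6·(80 − 1)/(2 − 1) = 6·79/1 = 474/1 = 474.
Step 2: b = vr/k = 80·474/2 = 37920/2 = 18960.
Check integrality: r = 474 ∈ Z ✓, b = 18960 ∈ Z ✓.
(These identities are necessary conditions: they determine r and b for any design with these parameters, but do not by themselves prove that one exists.)

r = 474, b = 18960.
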